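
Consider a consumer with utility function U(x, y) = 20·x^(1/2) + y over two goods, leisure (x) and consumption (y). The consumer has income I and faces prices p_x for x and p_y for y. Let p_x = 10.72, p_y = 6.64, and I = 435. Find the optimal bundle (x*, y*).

Set MRS = p_x/p_y: 10·x^(−1/2) = p_x/p_y.
Solve: √x = 10·p_y/p_x, so x*(p_x,p_y) = (10·p_y/p_x)², and y* = (I − p_x·x*)/p_y.
Plugging in: x* = (10·6.64/10.72)² = 38.366, y* = 3.5717.

x* = 38.366, y* = 3.5717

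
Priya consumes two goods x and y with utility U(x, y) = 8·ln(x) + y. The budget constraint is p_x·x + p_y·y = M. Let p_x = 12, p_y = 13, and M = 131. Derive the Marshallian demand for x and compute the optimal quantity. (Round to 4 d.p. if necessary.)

x* = 8.6667

MU_x = 8/x, MU_y = 1. Tangency: 8/x = p_x/p_y.
So x*(p_x,p_y) = 8·p_y/p_x, independent of income; and y* = (M − 8·p_y)/p_y.
At the given prices: x* = 8·13/12 = 8.6667.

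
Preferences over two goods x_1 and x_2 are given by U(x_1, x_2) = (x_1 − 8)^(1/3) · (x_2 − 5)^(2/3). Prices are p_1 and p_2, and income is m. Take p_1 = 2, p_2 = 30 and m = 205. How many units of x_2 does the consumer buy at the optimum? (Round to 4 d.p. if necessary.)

After buying the subsistence bundle (8, 5), a share 1/3 of the remaining income goes to x_1: x_1* = 8 + 1/3·(m − 8p_1 − 5p_2)/p_1.
Discretionary income = 205 − 8·2 − 5·30 = 39; x_2* = 5 + 2/3·39/30 = 5.8667.

x_2* = 5.8667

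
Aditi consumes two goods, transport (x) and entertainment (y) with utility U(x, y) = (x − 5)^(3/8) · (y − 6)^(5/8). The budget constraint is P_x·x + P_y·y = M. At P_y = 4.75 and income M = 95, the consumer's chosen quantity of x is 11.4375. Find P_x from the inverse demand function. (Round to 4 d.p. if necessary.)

MRS = (3/5)·(y−6)/(x−5). Tangency with P_x/P_y gives y−6 = (5/3)·(P_x/P_y)·(x−5).
After buying the subsistence bundle (5, 6), a share 0.375 of the remaining income goes to x: x* = 5 + 0.375·(M − 5P_x − 6P_y)/P_x.
Set x* = 11.4375 in the demand function and solve for P_x: P_x = 3.

P_x = 3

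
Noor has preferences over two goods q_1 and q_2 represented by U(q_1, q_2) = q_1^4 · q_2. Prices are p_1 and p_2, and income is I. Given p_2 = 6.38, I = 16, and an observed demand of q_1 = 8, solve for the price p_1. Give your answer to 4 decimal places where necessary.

p_1 = 1.6

The MRS is 4·q_2/q_1. Set MRS = p_1/p_2.
Rearranging, p_2·q_2 = (1/4)·p_1·q_1. Substituting into the budget gives p_1·q_1·(1 + (1/4)) = I.
Demand: q_1*(p_1,p_2,I) = 0.8·I/p_1 and q_2* = 0.2·I/p_2.
Set q_1* = 8 in the demand function and solve for p_1: p_1 = 1.6.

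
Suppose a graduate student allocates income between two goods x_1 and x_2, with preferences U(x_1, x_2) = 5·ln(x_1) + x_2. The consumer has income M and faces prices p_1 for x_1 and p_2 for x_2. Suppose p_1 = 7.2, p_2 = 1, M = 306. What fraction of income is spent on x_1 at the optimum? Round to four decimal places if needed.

share on x_1 = 0.0163

Set MRS = p_1/p_2: (5/x_1)/1 = p_1/p_2.
So x_1*(p_1,p_2) = 5·p_2/p_1, independent of income; and x_2* = (M − 5·p_2)/p_2.
At the given prices: x_1* = 5·1/7.2 = 0.6944, and x_2* = 301.
Expenditure on x_1: 7.2·0.6944 = 5; share = 0.0163.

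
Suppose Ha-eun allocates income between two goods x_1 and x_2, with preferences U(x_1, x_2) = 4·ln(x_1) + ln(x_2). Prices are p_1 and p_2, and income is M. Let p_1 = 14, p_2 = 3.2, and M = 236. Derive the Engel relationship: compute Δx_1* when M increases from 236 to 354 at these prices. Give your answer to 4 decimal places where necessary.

Δx_1* = 6.7429

Demand: x_1*(p_1,p_2,M) = 0.8·M/p_1 and x_2* = 0.2·M/p_2.
At p_1=14, p_2=3.2, M=236: x_1* = 0.8·236/14 = 13.4857.
At M' = 354: x_1* = 20.2286. Change: 20.2286 − 13.4857 = 6.7429.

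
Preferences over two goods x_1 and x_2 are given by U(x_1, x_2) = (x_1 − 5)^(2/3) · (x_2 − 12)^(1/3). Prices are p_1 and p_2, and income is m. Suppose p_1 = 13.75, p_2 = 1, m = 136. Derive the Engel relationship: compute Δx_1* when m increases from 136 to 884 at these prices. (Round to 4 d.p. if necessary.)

Discretionary income = 136 − 5·13.75 − 12·1 = 55.25; x_1* = 5 + 2/3·55.25/13.75 = 7.6788.
At m' = 884: x_1* = 43.9455. Change: 43.9455 − 7.6788 = 36.2667.

Δx_1* = 36.2667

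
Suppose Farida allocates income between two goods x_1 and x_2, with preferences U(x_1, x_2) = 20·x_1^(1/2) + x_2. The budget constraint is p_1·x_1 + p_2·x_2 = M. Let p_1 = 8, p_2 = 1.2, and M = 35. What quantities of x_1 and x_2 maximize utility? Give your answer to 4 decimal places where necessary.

x_1* = 2.25, x_2* = 14.1667

Utility is quasi-linear in x_2; the FOC for x_1 is 10/√x_1 = p_1/p_2.
Thus x_1* = (10·p_2/p_1)² — independent of M — with the rest of income spent on x_2.
Plugging in: x_1* = (10·1.2/8)² = 2.25, x_2* = 14.1667.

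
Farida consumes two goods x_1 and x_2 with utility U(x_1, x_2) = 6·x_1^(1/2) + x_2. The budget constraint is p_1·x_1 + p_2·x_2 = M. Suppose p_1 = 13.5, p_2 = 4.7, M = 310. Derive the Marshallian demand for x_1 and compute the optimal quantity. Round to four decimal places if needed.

Set MRS = p_1/p_2: 3·x_1^(−1/2) = p_1/p_2.
Solve: √x_1 = 3·p_2/p_1, so x_1*(p_1,p_2) = (3·p_2/p_1)², and x_2* = (M − p_1·x_1*)/p_2.
Plugging in: x_1* = (3·4.7/13.5)² = 1.0909.

x_1* = 1.0909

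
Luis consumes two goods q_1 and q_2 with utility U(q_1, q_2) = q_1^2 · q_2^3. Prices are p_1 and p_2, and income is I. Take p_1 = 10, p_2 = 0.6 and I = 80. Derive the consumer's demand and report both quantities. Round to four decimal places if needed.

Tangency: MRS = (2/3)·q_2/q_1 = p_1/p_2.
So 2·p_2·q_2 = 3·p_1·q_1; combined with the budget, a share 0.4 of income goes to q_1.
Demand: q_1*(p_1,p_2,I) = 0.4·I/p_1 and q_2* = 0.6·I/p_2.
At p_1=10, p_2=0.6, I=80: q_1* = 0.4·80/10 = 3.2, q_2* = 80.

q_1* = 3.2, q_2* = 80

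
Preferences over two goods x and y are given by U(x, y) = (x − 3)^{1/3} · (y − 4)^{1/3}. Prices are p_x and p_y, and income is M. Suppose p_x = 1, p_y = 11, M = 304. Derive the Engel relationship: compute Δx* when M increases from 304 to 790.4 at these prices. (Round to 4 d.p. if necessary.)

Let x' = x−3, y' = y−4. MRS = y'/x' = p_x/p_y.
Substituting into the budget: x* = 3 + 0.5·(M − 3·p_x − 4·p_y)/p_x, and y* = 4 + 0.5·(…)/p_y.
Discretionary income = 304 − 3·1 − 4·11 = 257; x* = 3 + 0.5·257/1 = 131.5.
At M' = 790.4: x* = 374.7. Change: 374.7 − 131.5 = 243.2.

Δx* = 243.2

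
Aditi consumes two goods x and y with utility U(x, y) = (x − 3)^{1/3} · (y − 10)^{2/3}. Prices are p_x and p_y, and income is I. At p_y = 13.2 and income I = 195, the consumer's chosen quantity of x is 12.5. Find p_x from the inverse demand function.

p_x = 2

MRS = (1/2)·(y−10)/(x−3). Tangency with p_x/p_y gives y−10 = 2·(p_x/p_y)·(x−3).
After buying the subsistence bundle (3, 10), a share 1/3 of the remaining income goes to x: x* = 3 + 1/3·(I − 3p_x − 10p_y)/p_x.
Set x* = 12.5 in the demand function and solve for p_x: p_x = 2.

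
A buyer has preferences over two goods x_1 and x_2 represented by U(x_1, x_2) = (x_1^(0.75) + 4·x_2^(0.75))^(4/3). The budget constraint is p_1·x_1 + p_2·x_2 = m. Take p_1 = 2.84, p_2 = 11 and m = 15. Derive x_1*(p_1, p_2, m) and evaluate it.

x_1* = 0.9771

MRS = MU_x_1/MU_x_2 = (1/4)·(x_2/x_1)^(0.25). Set equal to p_1/p_2.
Solve for the ratio: x_2/x_1 = [4·p_1/p_2]^(4).
With the ratio pinned down, the budget gives x_1* = m/(p_1 + p_2·(x_2/x_1)) and x_2* = (x_2/x_1)·x_1*.
Numerically x_2/x_1 = 1.137477, so x_1* = 15/(2.84 + 11·1.137477) = 0.9771.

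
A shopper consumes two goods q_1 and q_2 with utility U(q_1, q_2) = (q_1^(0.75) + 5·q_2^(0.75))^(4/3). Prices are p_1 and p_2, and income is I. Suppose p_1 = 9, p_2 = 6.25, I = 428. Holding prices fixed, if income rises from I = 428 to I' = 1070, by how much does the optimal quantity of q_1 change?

Δq_1* = 0.0382

From the CES first-order condition, (1/5)·(q_2/q_1)^(0.25) = p_1/p_2.
Solve for the ratio: q_2/q_1 = [5·p_1/p_2]^(4).
With the ratio pinned down, the budget gives q_1* = I/(p_1 + p_2·(q_2/q_1)) and q_2* = (q_2/q_1)·q_1*.
Numerically q_2/q_1 = 2687.3856, so q_1* = 428/(9 + 6.25·2687.3856) = 0.0255.
At I' = 1070: q_1* = 0.0637. Change: 0.0637 − 0.0255 = 0.0382.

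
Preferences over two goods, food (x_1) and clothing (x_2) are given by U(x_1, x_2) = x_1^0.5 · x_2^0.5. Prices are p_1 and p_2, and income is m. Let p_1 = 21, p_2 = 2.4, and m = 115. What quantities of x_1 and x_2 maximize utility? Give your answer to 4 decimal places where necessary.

The MRS is x_2/x_1. Set MRS = p_1/p_2.
So 0.5·p_2·x_2 = 0.5·p_1·x_1; combined with the budget, a share 0.5 of income goes to x_1.
Demand: x_1*(p_1,p_2,m) = 0.5·m/p_1 and x_2* = 0.5·m/p_2.
At p_1=21, p_2=2.4, m=115: x_1* = 0.5·115/21 = 2.7381, x_2* = 23.9583.

x_1* = 2.7381, x_2* = 23.9583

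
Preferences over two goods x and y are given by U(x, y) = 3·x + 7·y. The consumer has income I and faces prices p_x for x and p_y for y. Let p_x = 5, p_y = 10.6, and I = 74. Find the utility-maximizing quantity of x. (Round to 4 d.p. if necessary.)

Linear utility — the consumer picks whichever good has higher MU/price: 3/5 = 0.6 vs 7/10.6 = 0.6604.
y gives more utility per dollar, so spend all income on y: y* = I/p_y, x* = 0.
Numerically: x* = 0, y* = 6.9811.

x* = 0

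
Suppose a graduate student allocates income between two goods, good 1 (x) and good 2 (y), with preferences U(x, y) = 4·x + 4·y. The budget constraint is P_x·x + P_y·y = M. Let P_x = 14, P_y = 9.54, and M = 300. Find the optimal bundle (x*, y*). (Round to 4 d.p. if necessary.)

y gives more utility per dollar, so spend all income on y: y* = M/P_y, x* = 0.
Numerically: x* = 0, y* = 31.4465.

x* = 0, y* = 31.4465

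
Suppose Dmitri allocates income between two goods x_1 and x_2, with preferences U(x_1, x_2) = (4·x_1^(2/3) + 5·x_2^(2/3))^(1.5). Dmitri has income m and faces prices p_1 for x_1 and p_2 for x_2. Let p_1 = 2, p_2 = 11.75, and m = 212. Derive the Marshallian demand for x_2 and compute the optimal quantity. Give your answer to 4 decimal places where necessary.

With the ratio pinned down, the budget gives x_1* = m/(p_1 + p_2·(x_2/x_1)) and x_2* = (x_2/x_1)·x_1*.
Numerically x_2/x_1 = 0.009632, so x_1* = 212/(2 + 11.75·0.009632) = 100.3231 and x_2* = 0.009632·100.3231 = 0.9663.

x_2* = 0.9663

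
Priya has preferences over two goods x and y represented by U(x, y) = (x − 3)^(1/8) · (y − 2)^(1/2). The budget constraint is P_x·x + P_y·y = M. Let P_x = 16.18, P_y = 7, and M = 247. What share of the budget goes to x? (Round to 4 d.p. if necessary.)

After buying the subsistence bundle (3, 2), a share 0.2 of the remaining income goes to x: x* = 3 + 0.2·(M − 3P_x − 2P_y)/P_x.
Discretionary income = 247 − 3·16.18 − 2·7 = 184.46; x* = 3 + 0.2·184.46/16.18 = 5.2801; y* = 2 + 0.8·184.46/7 = 23.0811.
Expenditure on x: 16.18·5.2801 = 85.432; share = 0.3459.

share on x = 0.3459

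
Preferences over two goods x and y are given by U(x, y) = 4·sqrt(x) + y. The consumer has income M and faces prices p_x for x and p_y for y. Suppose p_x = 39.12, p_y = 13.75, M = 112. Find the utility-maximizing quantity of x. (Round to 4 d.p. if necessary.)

MU_x = 2/√x, MU_y = 1. Tangency: 2/√x = p_x/p_y.
Solve: √x = 2·p_y/p_x, so x*(p_x,p_y) = (2·p_y/p_x)², and y* = (M − p_x·x*)/p_y.
Plugging in: x* = (2·13.75/39.12)² = 0.4942.

x* = 0.4942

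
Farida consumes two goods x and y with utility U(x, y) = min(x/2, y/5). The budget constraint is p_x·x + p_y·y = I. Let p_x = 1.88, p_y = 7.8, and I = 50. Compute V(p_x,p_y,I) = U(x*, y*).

Leontief preferences: the optimum is at the kink where x/2 = y/5, i.e. y = (5/2)·x.
Budget: p_x·x + p_y·(5/2)·x = I, so (2·p_x + 5·p_y)·x = 2·I.
Demand: x*(p_x,p_y,I) = 2·I/(2·p_x + 5·p_y), y* = 5·I/(2·p_x + 5·p_y).
Here 2·1.88 + 5·7.8 = 42.76, giving x* = 2.3386 and y* = 5.8466.
Utility at the optimum: U(2.3386, 5.8466) = 1.1693.

V = 1.1693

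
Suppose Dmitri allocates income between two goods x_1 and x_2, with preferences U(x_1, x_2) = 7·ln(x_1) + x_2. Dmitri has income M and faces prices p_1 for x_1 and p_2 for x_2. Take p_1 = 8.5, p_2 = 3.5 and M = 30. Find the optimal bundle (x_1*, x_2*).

MU_x_1 = 7/x_1, MU_x_2 = 1. Tangency: 7/x_1 = p_1/p_2.
So x_1*(p_1,p_2) = 7·p_2/p_1, independent of income; and x_2* = (M − 7·p_2)/p_2.
At the given prices: x_1* = 7·3.5/8.5 = 2.8824, and x_2* = 1.5714.

x_1* = 2.8824, x_2* = 1.5714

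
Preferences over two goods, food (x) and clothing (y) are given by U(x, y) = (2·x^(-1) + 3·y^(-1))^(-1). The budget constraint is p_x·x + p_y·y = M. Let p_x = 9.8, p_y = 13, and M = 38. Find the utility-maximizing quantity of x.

x* = 1.6085

MU_x ∝ 2·x^(-2), MU_y ∝ 3·y^(-2), so MRS = (2/3)·(y/x)^(2) = p_x/p_y.
Solve for the ratio: y/x = [(3/2)·p_x/p_y]^(0.5).
With the ratio pinned down, the budget gives x* = M/(p_x + p_y·(y/x)) and y* = (y/x)·x*.
Numerically y/x = 1.063376, so x* = 38/(9.8 + 13·1.063376) = 1.6085.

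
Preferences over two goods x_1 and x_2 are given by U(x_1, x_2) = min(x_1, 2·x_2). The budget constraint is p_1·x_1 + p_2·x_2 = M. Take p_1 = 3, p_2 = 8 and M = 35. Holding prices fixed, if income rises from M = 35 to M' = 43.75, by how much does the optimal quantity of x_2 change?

With perfect complements, no substitution: consume in ratio x_1:x_2 = 2:1.
Budget: p_1·x_1 + p_2·(1/2)·x_1 = M, so (2·p_1 + p_2)·x_1 = 2·M.
Demand: x_1*(p_1,p_2,M) = 2·M/(2·p_1 + p_2), x_2* = M/(2·p_1 + p_2).
Here 2·3 + 8 = 14, giving x_2* = 2.5.
At M' = 43.75: x_2* = 3.125. Change: 3.125 − 2.5 = 0.625.

Δx_2* = 0.625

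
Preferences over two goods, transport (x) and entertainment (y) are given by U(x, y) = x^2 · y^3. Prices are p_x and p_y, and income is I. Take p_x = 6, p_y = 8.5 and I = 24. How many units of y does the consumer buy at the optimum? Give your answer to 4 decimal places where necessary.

y* = 1.6941

The MRS is (2/3)·y/x. Set MRS = p_x/p_y.
Rearranging, p_y·y = (3/2)·p_x·x. Substituting into the budget gives p_x·x·(1 + (3/2)) = I.
Demand: x*(p_x,p_y,I) = 0.4·I/p_x and y* = 0.6·I/p_y.
At p_x=6, p_y=8.5, I=24: y* = 0.6·24/8.5 = 1.6941.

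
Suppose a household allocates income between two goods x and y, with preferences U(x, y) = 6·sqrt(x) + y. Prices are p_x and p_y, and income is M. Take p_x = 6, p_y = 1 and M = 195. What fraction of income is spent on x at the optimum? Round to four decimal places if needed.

share on x = 0.0077

Utility is quasi-linear in y; the FOC for x is 3/√x = p_x/p_y.
Thus x* = (3·p_y/p_x)² — independent of M — with the rest of income spent on y.
Plugging in: x* = (3·1/6)² = 0.25, y* = 193.5.
Expenditure on x: 6·0.25 = 1.5; share = 0.0077.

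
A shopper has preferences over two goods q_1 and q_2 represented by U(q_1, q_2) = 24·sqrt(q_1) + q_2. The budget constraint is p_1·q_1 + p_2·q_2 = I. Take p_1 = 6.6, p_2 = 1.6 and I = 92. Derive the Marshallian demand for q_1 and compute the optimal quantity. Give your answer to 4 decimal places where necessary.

q_1* = 8.4628

MU_q_1 = 12/√q_1, MU_q_2 = 1. Tangency: 12/√q_1 = p_1/p_2.
Thus q_1* = (12·p_2/p_1)² — independent of I — with the rest of income spent on q_2.
Plugging in: q_1* = (12·1.6/6.6)² = 8.4628.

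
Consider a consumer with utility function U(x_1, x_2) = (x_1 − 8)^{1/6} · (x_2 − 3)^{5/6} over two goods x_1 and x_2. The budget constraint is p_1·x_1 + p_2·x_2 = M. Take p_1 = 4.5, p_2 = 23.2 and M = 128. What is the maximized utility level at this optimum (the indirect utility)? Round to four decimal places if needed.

This is Cobb-Douglas in (x_1−8, x_2−3): tangency gives 1/6·p_2·(x_2−3) = 5/6·p_1·(x_1−8).
After buying the subsistence bundle (8, 3), a share 1/6 of the remaining income goes to x_1: x_1* = 8 + 1/6·(M − 8p_1 − 3p_2)/p_1.
Discretionary income = 128 − 8·4.5 − 3·23.2 = 22.4; x_1* = 8 + 1/6·22.4/4.5 = 8.8296; x_2* = 3 + 5/6·22.4/23.2 = 3.8046.
Utility at the optimum: U(8.8296, 3.8046) = 0.8087.

V = 0.8087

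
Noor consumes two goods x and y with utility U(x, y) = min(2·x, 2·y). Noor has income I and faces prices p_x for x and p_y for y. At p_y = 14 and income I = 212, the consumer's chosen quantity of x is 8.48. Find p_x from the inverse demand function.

p_x = 11

Leontief preferences: the optimum is at the kink where x/2 = y/2, i.e. y = x.
Budget: p_x·x + p_y·x = I, so (2·p_x + 2·p_y)·x = 2·I.
Demand: x*(p_x,p_y,I) = 2·I/(2·p_x + 2·p_y), y* = 2·I/(2·p_x + 2·p_y).
Set x* = 8.48 in the demand function and solve for p_x: p_x = 11.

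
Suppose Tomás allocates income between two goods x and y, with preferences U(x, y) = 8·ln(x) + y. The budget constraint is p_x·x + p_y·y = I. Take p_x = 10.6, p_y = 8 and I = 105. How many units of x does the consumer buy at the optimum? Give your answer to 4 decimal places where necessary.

MU_x = 8/x, MU_y = 1. Tangency: 8/x = p_x/p_y.
So x*(p_x,p_y) = 8·p_y/p_x, independent of income; and y* = (I − 8·p_y)/p_y.
At the given prices: x* = 8·8/10.6 = 6.0377.

x* = 6.0377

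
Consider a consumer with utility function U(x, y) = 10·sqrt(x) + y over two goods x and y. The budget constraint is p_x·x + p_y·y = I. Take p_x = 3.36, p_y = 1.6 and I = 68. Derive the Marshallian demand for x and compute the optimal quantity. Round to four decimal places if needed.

Set MRS = p_x/p_y: 5·x^(−1/2) = p_x/p_y.
Solve: √x = 5·p_y/p_x, so x*(p_x,p_y) = (5·p_y/p_x)², and y* = (I − p_x·x*)/p_y.
Plugging in: x* = (5·1.6/3.36)² = 5.6689.

x* = 5.6689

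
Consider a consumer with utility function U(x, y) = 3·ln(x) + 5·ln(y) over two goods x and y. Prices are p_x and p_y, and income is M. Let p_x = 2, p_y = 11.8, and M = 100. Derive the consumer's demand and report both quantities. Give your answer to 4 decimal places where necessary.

The MRS is (3/5)·y/x. Set MRS = p_x/p_y.
Rearranging, p_y·y = (5/3)·p_x·x. Substituting into the budget gives p_x·x·(1 + (5/3)) = M.
Demand: x*(p_x,p_y,M) = 0.375·M/p_x and y* = 0.625·M/p_y.
At p_x=2, p_y=11.8, M=100: x* = 0.375·100/2 = 18.75, y* = 5.2966.

x* = 18.75, y* = 5.2966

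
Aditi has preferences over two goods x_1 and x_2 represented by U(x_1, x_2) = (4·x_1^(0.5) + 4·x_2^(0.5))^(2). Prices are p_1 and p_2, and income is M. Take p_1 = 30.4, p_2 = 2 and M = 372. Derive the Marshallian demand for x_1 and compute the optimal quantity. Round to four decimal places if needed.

x_1* = 0.7554

From the CES first-order condition, (x_2/x_1)^(0.5) = p_1/p_2.
Solve for the ratio: x_2/x_1 = [p_1/p_2]^(2).
With the ratio pinned down, the budget gives x_1* = M/(p_1 + p_2·(x_2/x_1)) and x_2* = (x_2/x_1)·x_1*.
Numerically x_2/x_1 = 231.04, so x_1* = 372/(30.4 + 2·231.04) = 0.7554.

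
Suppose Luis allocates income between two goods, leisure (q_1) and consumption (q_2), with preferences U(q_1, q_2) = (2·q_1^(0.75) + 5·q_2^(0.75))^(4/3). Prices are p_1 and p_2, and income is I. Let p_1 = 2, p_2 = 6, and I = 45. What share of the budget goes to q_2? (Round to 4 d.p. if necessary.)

With the ratio pinned down, the budget gives q_1* = I/(p_1 + p_2·(q_2/q_1)) and q_2* = (q_2/q_1)·q_1*.
Numerically q_2/q_1 = 0.482253, so q_1* = 45/(2 + 6·0.482253) = 9.1958 and q_2* = 0.482253·9.1958 = 4.4347.
Expenditure on q_2: 6·4.4347 = 26.6083; share = 0.5913.

share on q_2 = 0.5913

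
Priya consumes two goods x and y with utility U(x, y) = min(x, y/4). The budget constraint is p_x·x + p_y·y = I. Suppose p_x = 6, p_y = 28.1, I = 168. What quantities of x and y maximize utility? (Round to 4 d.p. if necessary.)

x* = 1.4189, y* = 5.6757

Demand: x*(p_x,p_y,I) = I/(p_x + 4·p_y), y* = 4·I/(p_x + 4·p_y).
Here 6 + 4·28.1 = 118.4, giving x* = 1.4189 and y* = 5.6757.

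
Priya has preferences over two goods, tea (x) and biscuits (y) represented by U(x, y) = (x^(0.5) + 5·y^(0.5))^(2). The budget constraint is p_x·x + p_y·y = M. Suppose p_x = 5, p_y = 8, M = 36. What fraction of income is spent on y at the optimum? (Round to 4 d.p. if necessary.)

Substitute y = (y/x)·x into the budget: x* = M/(p_x + p_y·(y/x)).
Numerically y/x = 9.765625, so x* = 36/(5 + 8·9.765625) = 0.4331 and y* = 9.765625·0.4331 = 4.2293.
Expenditure on y: 8·4.2293 = 33.8346; share = 0.9398.

share on y = 0.9398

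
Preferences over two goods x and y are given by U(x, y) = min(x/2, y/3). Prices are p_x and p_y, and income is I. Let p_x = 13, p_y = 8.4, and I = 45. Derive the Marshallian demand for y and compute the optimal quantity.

Leontief preferences: the optimum is at the kink where x/2 = y/3, i.e. y = (3/2)·x.
Budget: p_x·x + p_y·(3/2)·x = I, so (2·p_x + 3·p_y)·x = 2·I.
Demand: x*(p_x,p_y,I) = 2·I/(2·p_x + 3·p_y), y* = 3·I/(2·p_x + 3·p_y).
Here 2·13 + 3·8.4 = 51.2, giving y* = 2.6367.

y* = 2.6367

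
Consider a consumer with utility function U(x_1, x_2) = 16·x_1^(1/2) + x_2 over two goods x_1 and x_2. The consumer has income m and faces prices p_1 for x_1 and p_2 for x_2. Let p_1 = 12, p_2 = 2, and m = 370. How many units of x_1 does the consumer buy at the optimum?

MU_x_1 = 8/√x_1, MU_x_2 = 1. Tangency: 8/√x_1 = p_1/p_2.
Thus x_1* = (8·p_2/p_1)² — independent of m — with the rest of income spent on x_2.
Plugging in: x_1* = (8·2/12)² = 1.7778.

x_1* = 1.7778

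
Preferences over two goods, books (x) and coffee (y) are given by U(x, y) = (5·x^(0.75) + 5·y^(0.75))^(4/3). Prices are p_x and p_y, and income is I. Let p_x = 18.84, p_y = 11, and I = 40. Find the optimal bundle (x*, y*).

MU_x ∝ 5·x^(-0.25), MU_y ∝ 5·y^(-0.25), so MRS = (y/x)^(0.25) = p_x/p_y.
Solve for the ratio: y/x = [p_x/p_y]^(4).
With the ratio pinned down, the budget gives x* = I/(p_x + p_y·(y/x)) and y* = (y/x)·x*.
Numerically y/x = 8.605039, so x* = 40/(18.84 + 11·8.605039) = 0.3524 and y* = 8.605039·0.3524 = 3.0327.

x* = 0.3524, y* = 3.0327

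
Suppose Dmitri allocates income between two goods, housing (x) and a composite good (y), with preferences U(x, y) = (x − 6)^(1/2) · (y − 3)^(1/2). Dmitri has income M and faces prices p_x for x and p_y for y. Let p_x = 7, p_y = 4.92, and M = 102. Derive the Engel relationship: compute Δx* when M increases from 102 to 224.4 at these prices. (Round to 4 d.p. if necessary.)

This is Cobb-Douglas in (x−6, y−3): tangency gives 0.5·p_y·(y−3) = 0.5·p_x·(x−6).
Substituting into the budget: x* = 6 + 0.5·(M − 6·p_x − 3·p_y)/p_x, and y* = 3 + 0.5·(…)/p_y.
Discretionary income = 102 − 6·7 − 3·4.92 = 45.24; x* = 6 + 0.5·45.24/7 = 9.2314.
At M' = 224.4: x* = 17.9743. Change: 17.9743 − 9.2314 = 8.7429.

Δx* = 8.7429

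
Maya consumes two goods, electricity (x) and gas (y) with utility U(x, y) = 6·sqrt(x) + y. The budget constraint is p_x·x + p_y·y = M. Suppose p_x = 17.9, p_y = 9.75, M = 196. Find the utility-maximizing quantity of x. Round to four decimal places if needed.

Solve: √x = 3·p_y/p_x, so x*(p_x,p_y) = (3·p_y/p_x)², and y* = (M − p_x·x*)/p_y.
Plugging in: x* = (3·9.75/17.9)² = 2.6702.

x* = 2.6702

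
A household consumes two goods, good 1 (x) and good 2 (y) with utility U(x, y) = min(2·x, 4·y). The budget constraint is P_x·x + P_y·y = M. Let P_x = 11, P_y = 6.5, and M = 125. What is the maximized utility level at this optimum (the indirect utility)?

With perfect complements, no substitution: consume in ratio x:y = 4:2.
Budget: P_x·x + P_y·(1/2)·x = M, so (4·P_x + 2·P_y)·x = 4·M.
Demand: x*(P_x,P_y,M) = 4·M/(4·P_x + 2·P_y), y* = 2·M/(4·P_x + 2·P_y).
Here 4·11 + 2·6.5 = 57, giving x* = 8.7719 and y* = 4.386.
Utility at the optimum: U(8.7719, 4.386) = 17.5439.

V = 17.5439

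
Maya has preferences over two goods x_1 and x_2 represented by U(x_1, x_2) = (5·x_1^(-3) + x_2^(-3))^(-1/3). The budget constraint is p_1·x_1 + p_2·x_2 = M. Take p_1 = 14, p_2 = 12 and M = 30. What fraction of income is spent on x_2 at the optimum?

share on x_2 = 0.3733

With the ratio pinned down, the budget gives x_1* = M/(p_1 + p_2·(x_2/x_1)) and x_2* = (x_2/x_1)·x_1*.
Numerically x_2/x_1 = 0.695015, so x_1* = 30/(14 + 12·0.695015) = 1.3429 and x_2* = 0.695015·1.3429 = 0.9333.
Expenditure on x_2: 12·0.9333 = 11.1998; share = 0.3733.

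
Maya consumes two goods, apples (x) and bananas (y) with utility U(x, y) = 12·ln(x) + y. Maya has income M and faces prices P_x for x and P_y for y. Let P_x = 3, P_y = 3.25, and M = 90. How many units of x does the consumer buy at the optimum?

x* = 13

MU_x = 12/x, MU_y = 1. Tangency: 12/x = P_x/P_y.
So x*(P_x,P_y) = 12·P_y/P_x, independent of income; and y* = (M − 12·P_y)/P_y.
At the given prices: x* = 12·3.25/3 = 13.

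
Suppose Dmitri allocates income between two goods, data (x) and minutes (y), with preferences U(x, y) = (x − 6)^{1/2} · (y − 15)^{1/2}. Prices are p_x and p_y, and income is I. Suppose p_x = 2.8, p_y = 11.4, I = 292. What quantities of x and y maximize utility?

x* = 24.6071, y* = 19.5702

Let x' = x−6, y' = y−15. MRS = y'/x' = p_x/p_y.
After buying the subsistence bundle (6, 15), a share 0.5 of the remaining income goes to x: x* = 6 + 0.5·(I − 6p_x − 15p_y)/p_x.
Discretionary income = 292 − 6·2.8 − 15·11.4 = 104.2; x* = 6 + 0.5·104.2/2.8 = 24.6071; y* = 15 + 0.5·104.2/11.4 = 19.5702.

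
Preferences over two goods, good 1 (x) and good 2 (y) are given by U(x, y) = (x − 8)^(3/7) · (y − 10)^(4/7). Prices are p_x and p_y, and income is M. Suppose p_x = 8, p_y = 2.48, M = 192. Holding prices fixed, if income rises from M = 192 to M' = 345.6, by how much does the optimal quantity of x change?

Δx* = 8.2286

Let x' = x−8, y' = y−10. MRS = (3/4)·y'/x' = p_x/p_y.
Substituting into the budget: x* = 8 + 3/7·(M − 8·p_x − 10·p_y)/p_x, and y* = 10 + 4/7·(…)/p_y.
Discretionary income = 192 − 8·8 − 10·2.48 = 103.2; x* = 8 + 3/7·103.2/8 = 13.5286.
At M' = 345.6: x* = 21.7571. Change: 21.7571 − 13.5286 = 8.2286.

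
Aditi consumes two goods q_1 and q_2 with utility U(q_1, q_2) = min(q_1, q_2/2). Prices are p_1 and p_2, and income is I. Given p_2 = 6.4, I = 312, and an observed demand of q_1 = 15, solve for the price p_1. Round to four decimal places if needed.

Leontief preferences: the optimum is at the kink where q_1/1 = q_2/2, i.e. q_2 = 2·q_1.
Budget: p_1·q_1 + p_2·2·q_1 = I, so (p_1 + 2·p_2)·q_1 = I.
Demand: q_1*(p_1,p_2,I) = I/(p_1 + 2·p_2), q_2* = 2·I/(p_1 + 2·p_2).
Set q_1* = 15 in the demand function and solve for p_1: p_1 = 8.

p_1 = 8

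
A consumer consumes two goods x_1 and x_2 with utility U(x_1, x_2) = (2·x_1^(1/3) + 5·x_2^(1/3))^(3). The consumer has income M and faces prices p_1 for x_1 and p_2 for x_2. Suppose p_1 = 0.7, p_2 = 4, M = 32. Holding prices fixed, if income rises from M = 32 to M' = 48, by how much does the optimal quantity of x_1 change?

MRS = MU_x_1/MU_x_2 = (2/5)·(x_2/x_1)^(2/3). Set equal to p_1/p_2.
Hence x_2/x_1 = ((5/2)·p_1/p_2)^(1/(2/3)), i.e. raised to the 1.5 power.
Substitute x_2 = (x_2/x_1)·x_1 into the budget: x_1* = M/(p_1 + p_2·(x_2/x_1)).
Numerically x_2/x_1 = 0.289379, so x_1* = 32/(0.7 + 4·0.289379) = 17.2273.
At M' = 48: x_1* = 25.841. Change: 25.841 − 17.2273 = 8.6137.

Δx_1* = 8.6137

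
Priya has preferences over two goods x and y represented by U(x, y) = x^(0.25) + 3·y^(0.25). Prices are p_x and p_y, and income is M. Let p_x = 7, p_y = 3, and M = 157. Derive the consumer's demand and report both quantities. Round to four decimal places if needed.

From the CES first-order condition, (1/3)·(y/x)^(0.75) = p_x/p_y.
Hence y/x = (3·p_x/p_y)^(1/(0.75)), i.e. raised to the 4/3 power.
With the ratio pinned down, the budget gives x* = M/(p_x + p_y·(y/x)) and y* = (y/x)·x*.
Numerically y/x = 13.390518, so x* = 157/(7 + 3·13.390518) = 3.3283 and y* = 13.390518·3.3283 = 44.5674.

x* = 3.3283, y* = 44.5674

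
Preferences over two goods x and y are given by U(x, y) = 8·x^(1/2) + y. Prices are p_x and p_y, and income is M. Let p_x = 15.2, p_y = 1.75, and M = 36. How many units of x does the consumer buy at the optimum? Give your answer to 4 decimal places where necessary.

Utility is quasi-linear in y; the FOC for x is 4/√x = p_x/p_y.
Solve: √x = 4·p_y/p_x, so x*(p_x,p_y) = (4·p_y/p_x)², and y* = (M − p_x·x*)/p_y.
Plugging in: x* = (4·1.75/15.2)² = 0.2121.

x* = 0.2121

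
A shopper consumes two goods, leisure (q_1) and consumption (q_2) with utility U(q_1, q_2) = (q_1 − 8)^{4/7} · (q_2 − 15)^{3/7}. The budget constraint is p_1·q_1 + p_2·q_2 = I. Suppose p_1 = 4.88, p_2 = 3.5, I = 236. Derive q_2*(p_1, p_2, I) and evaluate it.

Discretionary income = 236 − 8·4.88 − 15·3.5 = 144.46; q_2* = 15 + 3/7·144.46/3.5 = 32.689.

q_2* = 32.689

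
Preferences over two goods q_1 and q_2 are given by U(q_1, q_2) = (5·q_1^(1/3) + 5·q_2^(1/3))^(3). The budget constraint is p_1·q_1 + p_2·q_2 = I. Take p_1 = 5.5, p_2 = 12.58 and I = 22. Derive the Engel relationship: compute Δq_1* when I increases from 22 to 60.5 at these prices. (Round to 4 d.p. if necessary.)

From the CES first-order condition, (q_2/q_1)^(2/3) = p_1/p_2.
Hence q_2/q_1 = (p_1/p_2)^(1/(2/3)), i.e. raised to the 1.5 power.
With the ratio pinned down, the budget gives q_1* = I/(p_1 + p_2·(q_2/q_1)) and q_2* = (q_2/q_1)·q_1*.
Numerically q_2/q_1 = 0.289083, so q_1* = 22/(5.5 + 12.58·0.289083) = 2.4079.
At I' = 60.5: q_1* = 6.6217. Change: 6.6217 − 2.4079 = 4.2138.

Δq_1* = 4.2138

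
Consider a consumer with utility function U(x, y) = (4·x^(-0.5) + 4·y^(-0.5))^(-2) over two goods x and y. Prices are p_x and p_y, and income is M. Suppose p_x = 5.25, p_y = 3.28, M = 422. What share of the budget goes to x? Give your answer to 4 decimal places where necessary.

Numerically y/x = 1.368328, so x* = 422/(5.25 + 3.28·1.368328) = 43.3349 and y* = 1.368328·43.3349 = 59.2963.
Expenditure on x: 5.25·43.3349 = 227.5081; share = 0.5391.

share on x = 0.5391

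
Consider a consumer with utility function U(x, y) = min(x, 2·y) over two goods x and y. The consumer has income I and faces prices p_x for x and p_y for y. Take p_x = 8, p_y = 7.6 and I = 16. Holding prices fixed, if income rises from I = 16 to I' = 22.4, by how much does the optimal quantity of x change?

Δx* = 0.5424

With perfect complements, no substitution: consume in ratio x:y = 2:1.
Budget: p_x·x + p_y·(1/2)·x = I, so (2·p_x + p_y)·x = 2·I.
Demand: x*(p_x,p_y,I) = 2·I/(2·p_x + p_y), y* = I/(2·p_x + p_y).
Here 2·8 + 7.6 = 23.6, giving x* = 1.3559.
At I' = 22.4: x* = 1.8983. Change: 1.8983 − 1.3559 = 0.5424.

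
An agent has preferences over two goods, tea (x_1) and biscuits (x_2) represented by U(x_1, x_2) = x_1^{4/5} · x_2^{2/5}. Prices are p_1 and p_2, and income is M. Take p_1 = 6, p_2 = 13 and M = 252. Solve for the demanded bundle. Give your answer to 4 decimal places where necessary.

x_1* = 28, x_2* = 6.4615

Demand: x_1*(p_1,p_2,M) = 2/3·M/p_1 and x_2* = 1/3·M/p_2.
At p_1=6, p_2=13, M=252: x_1* = 2/3·252/6 = 28, x_2* = 6.4615.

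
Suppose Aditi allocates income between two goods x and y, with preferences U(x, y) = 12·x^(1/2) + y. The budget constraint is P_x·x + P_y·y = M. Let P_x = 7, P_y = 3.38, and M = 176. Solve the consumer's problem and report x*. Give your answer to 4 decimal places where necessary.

MU_x = 6/√x, MU_y = 1. Tangency: 6/√x = P_x/P_y.
Solve: √x = 6·P_y/P_x, so x*(P_x,P_y) = (6·P_y/P_x)², and y* = (M − P_x·x*)/P_y.
Plugging in: x* = (6·3.38/7)² = 8.3934.

x* = 8.3934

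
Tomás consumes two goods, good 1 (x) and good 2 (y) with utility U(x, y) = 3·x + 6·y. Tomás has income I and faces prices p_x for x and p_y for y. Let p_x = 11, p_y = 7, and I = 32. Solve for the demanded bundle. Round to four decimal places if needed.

Perfect substitutes: compare marginal utility per dollar. 3/p_x vs 6/p_y → 0.2727 vs 0.8571.
y gives more utility per dollar, so spend all income on y: y* = I/p_y, x* = 0.
Numerically: x* = 0, y* = 4.5714.

x* = 0, y* = 4.5714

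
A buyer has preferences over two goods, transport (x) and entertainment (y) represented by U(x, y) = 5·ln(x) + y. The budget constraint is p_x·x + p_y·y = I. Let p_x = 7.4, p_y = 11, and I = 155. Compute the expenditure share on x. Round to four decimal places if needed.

share on x = 0.3548

Set MRS = p_x/p_y: (5/x)/1 = p_x/p_y.
So x*(p_x,p_y) = 5·p_y/p_x, independent of income; and y* = (I − 5·p_y)/p_y.
At the given prices: x* = 5·11/7.4 = 7.4324, and y* = 9.0909.
Expenditure on x: 7.4·7.4324 = 55; share = 0.3548.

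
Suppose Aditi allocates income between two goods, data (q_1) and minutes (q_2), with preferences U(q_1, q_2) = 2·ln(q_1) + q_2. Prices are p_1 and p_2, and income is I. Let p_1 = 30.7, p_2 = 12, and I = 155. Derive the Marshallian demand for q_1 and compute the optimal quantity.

q_1* = 0.7818

MU_q_1 = 2/q_1, MU_q_2 = 1. Tangency: 2/q_1 = p_1/p_2.
So q_1*(p_1,p_2) = 2·p_2/p_1, independent of income; and q_2* = (I − 2·p_2)/p_2.
At the given prices: q_1* = 2·12/30.7 = 0.7818.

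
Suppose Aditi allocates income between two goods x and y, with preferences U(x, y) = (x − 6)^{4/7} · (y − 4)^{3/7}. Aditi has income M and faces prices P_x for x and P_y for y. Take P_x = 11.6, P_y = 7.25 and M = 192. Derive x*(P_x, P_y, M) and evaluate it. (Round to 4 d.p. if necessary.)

x* = 10.601

Let x' = x−6, y' = y−4. MRS = (4/3)·y'/x' = P_x/P_y.
Substituting into the budget: x* = 6 + 4/7·(M − 6·P_x − 4·P_y)/P_x, and y* = 4 + 3/7·(…)/P_y.
Discretionary income = 192 − 6·11.6 − 4·7.25 = 93.4; x* = 6 + 4/7·93.4/11.6 = 10.601.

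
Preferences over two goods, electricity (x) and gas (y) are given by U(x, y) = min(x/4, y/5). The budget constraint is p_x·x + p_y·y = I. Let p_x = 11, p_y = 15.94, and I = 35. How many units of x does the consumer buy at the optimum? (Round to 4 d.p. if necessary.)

With perfect complements, no substitution: consume in ratio x:y = 4:5.
Budget: p_x·x + p_y·(5/4)·x = I, so (4·p_x + 5·p_y)·x = 4·I.
Demand: x*(p_x,p_y,I) = 4·I/(4·p_x + 5·p_y), y* = 5·I/(4·p_x + 5·p_y).
Here 4·11 + 5·15.94 = 123.7, giving x* = 1.1318.

x* = 1.1318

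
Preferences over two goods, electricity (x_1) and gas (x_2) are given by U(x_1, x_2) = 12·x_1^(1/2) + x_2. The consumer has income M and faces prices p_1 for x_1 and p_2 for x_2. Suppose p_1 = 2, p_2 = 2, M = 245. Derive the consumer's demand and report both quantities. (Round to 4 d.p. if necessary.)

x_1* = 36, x_2* = 86.5

Utility is quasi-linear in x_2; the FOC for x_1 is 6/√x_1 = p_1/p_2.
Thus x_1* = (6·p_2/p_1)² — independent of M — with the rest of income spent on x_2.
Plugging in: x_1* = (6·2/2)² = 36, x_2* = 86.5.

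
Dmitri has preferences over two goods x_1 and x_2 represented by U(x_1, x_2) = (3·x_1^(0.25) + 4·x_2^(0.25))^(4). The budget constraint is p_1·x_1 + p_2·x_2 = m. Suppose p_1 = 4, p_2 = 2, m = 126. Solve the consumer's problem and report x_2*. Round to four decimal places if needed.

x_2* = 40.8867

MU_x_1 ∝ 3·x_1^(-0.75), MU_x_2 ∝ 4·x_2^(-0.75), so MRS = (3/4)·(x_2/x_1)^(0.75) = p_1/p_2.
Solve for the ratio: x_2/x_1 = [(4/3)·p_1/p_2]^(4/3).
Substitute x_2 = (x_2/x_1)·x_1 into the budget: x_1* = m/(p_1 + p_2·(x_2/x_1)).
Numerically x_2/x_1 = 3.697927, so x_1* = 126/(4 + 2·3.697927) = 11.0567 and x_2* = 3.697927·11.0567 = 40.8867.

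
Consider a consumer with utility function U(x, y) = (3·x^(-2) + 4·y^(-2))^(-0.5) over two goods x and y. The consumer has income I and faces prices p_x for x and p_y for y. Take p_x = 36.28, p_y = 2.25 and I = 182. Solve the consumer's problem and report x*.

x* = 4.2787

Numerically y/x = 2.780617, so x* = 182/(36.28 + 2.25·2.780617) = 4.2787.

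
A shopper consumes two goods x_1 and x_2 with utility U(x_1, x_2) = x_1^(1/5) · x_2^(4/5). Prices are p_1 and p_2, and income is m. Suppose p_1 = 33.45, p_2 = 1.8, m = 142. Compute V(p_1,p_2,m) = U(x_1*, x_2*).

Demand: x_1*(p_1,p_2,m) = 0.2·m/p_1 and x_2* = 0.8·m/p_2.
At p_1=33.45, p_2=1.8, m=142: x_1* = 0.2·142/33.45 = 0.849, x_2* = 63.1111.
Utility at the optimum: U(0.849, 63.1111) = 26.6606.

V = 26.6606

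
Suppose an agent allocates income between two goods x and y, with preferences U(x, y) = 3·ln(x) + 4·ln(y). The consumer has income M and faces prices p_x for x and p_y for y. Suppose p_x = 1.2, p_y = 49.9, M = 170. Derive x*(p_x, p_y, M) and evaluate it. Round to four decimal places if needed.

The MRS is (3/4)·y/x. Set MRS = p_x/p_y.
Rearranging, p_y·y = (4/3)·p_x·x. Substituting into the budget gives p_x·x·(1 + (4/3)) = M.
Demand: x*(p_x,p_y,M) = 3/7·M/p_x and y* = 4/7·M/p_y.
At p_x=1.2, p_y=49.9, M=170: x* = 3/7·170/1.2 = 60.7143.

x* = 60.7143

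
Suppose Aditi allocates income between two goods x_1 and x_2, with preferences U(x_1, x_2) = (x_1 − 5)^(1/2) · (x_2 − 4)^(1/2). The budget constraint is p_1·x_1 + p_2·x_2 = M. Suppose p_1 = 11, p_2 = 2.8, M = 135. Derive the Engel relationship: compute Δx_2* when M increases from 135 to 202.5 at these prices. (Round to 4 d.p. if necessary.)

Δx_2* = 12.0536

MRS = (x_2−4)/(x_1−5). Tangency with p_1/p_2 gives x_2−4 = (p_1/p_2)·(x_1−5).
Substituting into the budget: x_1* = 5 + 0.5·(M − 5·p_1 − 4·p_2)/p_1, and x_2* = 4 + 0.5·(…)/p_2.
Discretionary income = 135 − 5·11 − 4·2.8 = 68.8; x_2* = 4 + 0.5·68.8/2.8 = 16.2857.
At M' = 202.5: x_2* = 28.3393. Change: 28.3393 − 16.2857 = 12.0536.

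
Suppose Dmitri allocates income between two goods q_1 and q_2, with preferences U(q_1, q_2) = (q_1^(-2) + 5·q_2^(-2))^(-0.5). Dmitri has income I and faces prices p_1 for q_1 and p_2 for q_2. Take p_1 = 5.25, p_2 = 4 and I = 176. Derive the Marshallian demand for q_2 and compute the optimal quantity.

q_2* = 25.8665

MU_q_1 ∝ q_1^(-3), MU_q_2 ∝ 5·q_2^(-3), so MRS = (1/5)·(q_2/q_1)^(3) = p_1/p_2.
Hence q_2/q_1 = (5·p_1/p_2)^(1/(3)), i.e. raised to the 1/3 power.
With the ratio pinned down, the budget gives q_1* = I/(p_1 + p_2·(q_2/q_1)) and q_2* = (q_2/q_1)·q_1*.
Numerically q_2/q_1 = 1.872218, so q_1* = 176/(5.25 + 4·1.872218) = 13.816 and q_2* = 1.872218·13.816 = 25.8665.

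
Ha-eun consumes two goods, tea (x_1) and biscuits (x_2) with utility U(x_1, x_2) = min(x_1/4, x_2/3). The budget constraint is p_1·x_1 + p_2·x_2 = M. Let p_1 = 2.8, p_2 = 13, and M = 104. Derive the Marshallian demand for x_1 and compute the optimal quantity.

x_1* = 8.2869

With perfect complements, no substitution: consume in ratio x_1:x_2 = 4:3.
Budget: p_1·x_1 + p_2·(3/4)·x_1 = M, so (4·p_1 + 3·p_2)·x_1 = 4·M.
Demand: x_1*(p_1,p_2,M) = 4·M/(4·p_1 + 3·p_2), x_2* = 3·M/(4·p_1 + 3·p_2).
Here 4·2.8 + 3·13 = 50.2, giving x_1* = 8.2869.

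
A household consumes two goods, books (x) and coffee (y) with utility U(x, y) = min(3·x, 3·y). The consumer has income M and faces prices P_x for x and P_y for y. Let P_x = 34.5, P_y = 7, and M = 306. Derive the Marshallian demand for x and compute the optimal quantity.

With perfect complements, no substitution: consume in ratio x:y = 3:3.
Budget: P_x·x + P_y·x = M, so (3·P_x + 3·P_y)·x = 3·M.
Demand: x*(P_x,P_y,M) = 3·M/(3·P_x + 3·P_y), y* = 3·M/(3·P_x + 3·P_y).
Here 3·34.5 + 3·7 = 124.5, giving x* = 7.3735.

x* = 7.3735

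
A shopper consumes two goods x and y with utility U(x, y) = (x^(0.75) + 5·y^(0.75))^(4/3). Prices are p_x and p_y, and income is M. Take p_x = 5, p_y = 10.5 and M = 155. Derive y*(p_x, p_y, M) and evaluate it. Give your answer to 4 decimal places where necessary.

y* = 14.5464

Numerically y/x = 32.136815, so x* = 155/(5 + 10.5·32.136815) = 0.4526 and y* = 32.136815·0.4526 = 14.5464.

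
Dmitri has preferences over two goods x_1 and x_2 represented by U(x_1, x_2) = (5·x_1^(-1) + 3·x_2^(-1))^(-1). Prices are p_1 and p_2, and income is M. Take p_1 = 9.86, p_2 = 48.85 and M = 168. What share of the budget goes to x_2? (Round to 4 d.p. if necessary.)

From the CES first-order condition, (5/3)·(x_2/x_1)^(2) = p_1/p_2.
Solve for the ratio: x_2/x_1 = [(3/5)·p_1/p_2]^(0.5).
With the ratio pinned down, the budget gives x_1* = M/(p_1 + p_2·(x_2/x_1)) and x_2* = (x_2/x_1)·x_1*.
Numerically x_2/x_1 = 0.348002, so x_1* = 168/(9.86 + 48.85·0.348002) = 6.2547 and x_2* = 0.348002·6.2547 = 2.1766.
Expenditure on x_2: 48.85·2.1766 = 106.3289; share = 0.6329.

share on x_2 = 0.6329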